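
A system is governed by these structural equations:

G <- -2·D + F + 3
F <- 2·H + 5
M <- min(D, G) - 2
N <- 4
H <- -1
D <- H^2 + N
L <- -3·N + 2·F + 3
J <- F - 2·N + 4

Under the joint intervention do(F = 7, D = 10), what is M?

The joint intervention fixes F = 7, D = 10, removing each variable's own equation.
G = -2·D + F + 3  [with D=10, F=7]  = -10
M = min(D, G) - 2  [with D=10, G=-10]  = -12

-12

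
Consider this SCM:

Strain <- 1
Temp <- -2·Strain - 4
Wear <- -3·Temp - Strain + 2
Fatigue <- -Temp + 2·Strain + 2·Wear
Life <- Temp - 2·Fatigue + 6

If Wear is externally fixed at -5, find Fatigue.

-2

The intervention breaks the incoming arrows to Wear: Wear <- -3·Temp - Strain + 2 no longer applies, and Wear = -5.
Temp = -2·Strain - 4  [with Strain=1]  = -6
Fatigue = -Temp + 2·Strain + 2·Wear  [with Temp=-6, Strain=1, Wear=-5]  = -2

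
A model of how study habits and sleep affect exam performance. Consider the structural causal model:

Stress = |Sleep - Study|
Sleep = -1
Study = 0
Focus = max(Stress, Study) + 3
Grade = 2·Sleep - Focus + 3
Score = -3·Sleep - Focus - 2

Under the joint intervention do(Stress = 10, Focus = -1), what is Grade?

2

Setting Stress = 10, Focus = -1 by intervention discards those variables' equations.
Grade = 2·Sleep - Focus + 3  [with Sleep=-1, Focus=-1]  = 2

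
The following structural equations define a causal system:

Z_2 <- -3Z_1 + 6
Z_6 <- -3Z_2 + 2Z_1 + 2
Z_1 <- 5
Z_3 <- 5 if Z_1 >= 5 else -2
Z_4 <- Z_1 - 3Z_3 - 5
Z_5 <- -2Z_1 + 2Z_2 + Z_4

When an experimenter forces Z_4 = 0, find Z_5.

Intervening sets Z_4 = 0 and removes its equation (Z_4 <- Z_1 - 3Z_3 - 5).
Z_2 = -3Z_1 + 6  [with Z_1=5]  = -9
Z_5 = -2Z_1 + 2Z_2 + Z_4  [with Z_1=5, Z_2=-9, Z_4=0]  = -28

-28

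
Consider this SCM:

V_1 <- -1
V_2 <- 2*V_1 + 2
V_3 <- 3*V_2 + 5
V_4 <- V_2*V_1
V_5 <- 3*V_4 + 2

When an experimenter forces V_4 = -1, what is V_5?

-1

Intervening sets V_4 = -1 and removes its equation (V_4 <- V_2*V_1).
V_5 = 3*V_4 + 2  [with V_4=-1]  = -1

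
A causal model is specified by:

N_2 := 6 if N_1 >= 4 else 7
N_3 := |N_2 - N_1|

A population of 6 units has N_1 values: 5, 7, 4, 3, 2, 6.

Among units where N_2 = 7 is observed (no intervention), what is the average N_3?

Observing N_2=7 restricts to units where N_2's equation naturally yields 7: N_1 ∈ {3, 2}. In that subpopulation N_3 = 4, 5, mean 4.5.

4.5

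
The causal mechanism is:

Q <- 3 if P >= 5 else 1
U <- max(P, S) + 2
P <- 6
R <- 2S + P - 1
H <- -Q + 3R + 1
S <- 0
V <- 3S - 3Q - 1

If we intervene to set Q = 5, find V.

Under do(Q=5), the mechanism Q <- 3 if P >= 5 else 1 is discarded; Q is fixed at 5.
V = 3S - 3Q - 1  [with S=0, Q=5]  = -16

-16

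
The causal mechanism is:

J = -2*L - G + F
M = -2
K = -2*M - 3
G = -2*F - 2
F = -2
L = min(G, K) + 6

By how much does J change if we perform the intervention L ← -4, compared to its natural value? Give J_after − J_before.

The intervention breaks the incoming arrows to L: L = min(G, K) + 6 no longer applies, and L = -4.
G = -2*F - 2  [with F=-2]  = 2
J = -2*L - G + F  [with L=-4, G=2, F=-2]  = 4
Without intervention: K = -2*M - 3  [with M=-2]  = 1; G = -2*F - 2  [with F=-2]  = 2; L = min(G, K) + 6  [with G=2, K=1]  = 7; J = -2*L - G + F  [with L=7, G=2, F=-2]  = -18.
Change = 4 − (-18) = 22.

22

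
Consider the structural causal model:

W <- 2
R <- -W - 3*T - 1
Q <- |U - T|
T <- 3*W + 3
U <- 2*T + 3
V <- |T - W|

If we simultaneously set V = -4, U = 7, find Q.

2

The joint intervention fixes V = -4, U = 7, removing each variable's own equation.
T = 3*W + 3  [with W=2]  = 9
Q = |U - T|  [with U=7, T=9]  = 2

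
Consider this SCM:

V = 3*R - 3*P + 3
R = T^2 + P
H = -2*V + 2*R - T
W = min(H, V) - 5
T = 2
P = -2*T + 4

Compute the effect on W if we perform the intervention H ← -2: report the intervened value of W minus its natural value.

22

The intervention breaks the incoming arrows to H: H = -2*V + 2*R - T no longer applies, and H = -2.
P = -2*T + 4  [with T=2]  = 0
R = T^2 + P  [with T=2, P=0]  = 4
V = 3*R - 3*P + 3  [with R=4, P=0]  = 15
W = min(H, V) - 5  [with H=-2, V=15]  = -7
Without intervention: P = -2*T + 4  [with T=2]  = 0; R = T^2 + P  [with T=2, P=0]  = 4; V = 3*R - 3*P + 3  [with R=4, P=0]  = 15; H = -2*V + 2*R - T  [with V=15, R=4, T=2]  = -24; W = min(H, V) - 5  [with H=-24, V=15]  = -29.
Change = -7 − (-29) = 22.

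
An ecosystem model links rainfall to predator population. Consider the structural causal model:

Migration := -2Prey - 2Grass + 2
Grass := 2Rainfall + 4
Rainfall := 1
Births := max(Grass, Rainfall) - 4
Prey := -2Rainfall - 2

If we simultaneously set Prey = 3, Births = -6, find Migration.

Setting Prey = 3, Births = -6 by intervention discards those variables' equations.
Grass = 2Rainfall + 4  [with Rainfall=1]  = 6
Migration = -2Prey - 2Grass + 2  [with Prey=3, Grass=6]  = -16

-16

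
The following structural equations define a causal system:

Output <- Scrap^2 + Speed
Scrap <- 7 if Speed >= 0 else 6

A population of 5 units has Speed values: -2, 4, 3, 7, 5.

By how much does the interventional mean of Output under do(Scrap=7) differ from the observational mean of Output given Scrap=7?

Under do(Scrap=7), Scrap's equation is replaced by Scrap=7 for every unit. Per-unit Output: 47, 53, 52, 56, 54. Mean = 52.4.
Conditioning on Scrap=7 selects the 4 unit(s) with Speed ∈ {4, 3, 7, 5}. Their Output values: 53, 52, 56, 54. Mean = 53.75.
Difference = 52.4 − 53.75 = -1.35.

-1.35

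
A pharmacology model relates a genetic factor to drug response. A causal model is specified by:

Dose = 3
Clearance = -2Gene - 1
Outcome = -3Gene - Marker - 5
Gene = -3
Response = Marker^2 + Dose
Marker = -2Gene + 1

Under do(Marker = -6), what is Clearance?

do(Marker=-6) replaces the equation Marker = -2Gene + 1 with the constant Marker = -6.
Clearance is not downstream of the intervention, so its value is determined by the original equations.
Clearance = -2Gene - 1  [with Gene=-3]  = 5

5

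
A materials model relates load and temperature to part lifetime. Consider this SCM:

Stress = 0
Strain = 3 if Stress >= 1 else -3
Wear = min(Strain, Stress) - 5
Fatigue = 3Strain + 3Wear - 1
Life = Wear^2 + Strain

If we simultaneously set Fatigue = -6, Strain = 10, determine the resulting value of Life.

35

The joint intervention fixes Fatigue = -6, Strain = 10, removing each variable's own equation.
Wear = min(Strain, Stress) - 5  [with Strain=10, Stress=0]  = -5
Life = Wear^2 + Strain  [with Wear=-5, Strain=10]  = 35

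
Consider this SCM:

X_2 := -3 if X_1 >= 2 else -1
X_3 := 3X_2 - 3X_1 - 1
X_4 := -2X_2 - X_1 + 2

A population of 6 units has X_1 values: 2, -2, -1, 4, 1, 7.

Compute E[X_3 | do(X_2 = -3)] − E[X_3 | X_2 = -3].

7.5

Every unit gets X_2=-3 under the intervention. X_3 values become -16, -4, -7, -22, -13, -31; E[X_3|do(X_2=-3)] = -15.5.
Observing X_2=-3 restricts to units where X_2's equation naturally yields -3: X_1 ∈ {2, 4, 7}. In that subpopulation X_3 = -16, -22, -31, mean -23.
Difference = -15.5 − (-23) = 7.5.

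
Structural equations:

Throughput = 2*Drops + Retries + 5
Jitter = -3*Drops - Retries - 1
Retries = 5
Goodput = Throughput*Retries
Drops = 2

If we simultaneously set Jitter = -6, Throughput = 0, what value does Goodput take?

0

Setting Jitter = -6, Throughput = 0 by intervention discards those variables' equations.
Goodput = Throughput*Retries  [with Throughput=0, Retries=5]  = 0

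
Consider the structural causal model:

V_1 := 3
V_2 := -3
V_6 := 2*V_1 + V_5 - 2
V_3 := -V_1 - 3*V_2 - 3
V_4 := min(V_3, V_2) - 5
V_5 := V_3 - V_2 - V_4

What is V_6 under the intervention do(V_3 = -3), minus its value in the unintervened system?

-6

The intervention breaks the incoming arrows to V_3: V_3 := -V_1 - 3*V_2 - 3 no longer applies, and V_3 = -3.
V_4 = min(V_3, V_2) - 5  [with V_3=-3, V_2=-3]  = -8
V_5 = V_3 - V_2 - V_4  [with V_3=-3, V_2=-3, V_4=-8]  = 8
V_6 = 2*V_1 + V_5 - 2  [with V_1=3, V_5=8]  = 12
Without intervention: V_3 = -V_1 - 3*V_2 - 3  [with V_1=3, V_2=-3]  = 3; V_4 = min(V_3, V_2) - 5  [with V_3=3, V_2=-3]  = -8; V_5 = V_3 - V_2 - V_4  [with V_3=3, V_2=-3, V_4=-8]  = 14; V_6 = 2*V_1 + V_5 - 2  [with V_1=3, V_5=14]  = 18.
Change = 12 − 18 = -6.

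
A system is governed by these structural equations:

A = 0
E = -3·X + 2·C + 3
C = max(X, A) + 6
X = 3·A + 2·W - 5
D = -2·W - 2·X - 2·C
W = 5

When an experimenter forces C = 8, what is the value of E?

4

Intervening sets C = 8 and removes its equation (C = max(X, A) + 6).
X = 3·A + 2·W - 5  [with A=0, W=5]  = 5
E = -3·X + 2·C + 3  [with X=5, C=8]  = 4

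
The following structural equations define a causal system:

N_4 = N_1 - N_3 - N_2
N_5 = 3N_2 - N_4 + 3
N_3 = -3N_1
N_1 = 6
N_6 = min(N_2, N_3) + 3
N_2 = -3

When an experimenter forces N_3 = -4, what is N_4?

13

The intervention breaks the incoming arrows to N_3: N_3 = -3N_1 no longer applies, and N_3 = -4.
N_4 = N_1 - N_3 - N_2  [with N_1=6, N_3=-4, N_2=-3]  = 13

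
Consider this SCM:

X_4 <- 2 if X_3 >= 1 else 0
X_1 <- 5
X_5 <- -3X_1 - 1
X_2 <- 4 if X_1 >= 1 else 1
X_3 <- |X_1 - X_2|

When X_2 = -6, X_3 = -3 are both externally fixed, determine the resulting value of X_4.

0

Setting X_2 = -6, X_3 = -3 by intervention discards those variables' equations.
X_4 = 2 if X_3 >= 1 else 0  [with X_3=-3]  = 0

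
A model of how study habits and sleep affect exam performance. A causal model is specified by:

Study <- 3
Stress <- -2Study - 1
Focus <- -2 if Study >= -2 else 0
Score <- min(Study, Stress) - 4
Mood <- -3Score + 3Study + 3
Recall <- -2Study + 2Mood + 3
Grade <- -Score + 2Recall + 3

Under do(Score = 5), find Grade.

The intervention breaks the incoming arrows to Score: Score <- min(Study, Stress) - 4 no longer applies, and Score = 5.
Mood = -3Score + 3Study + 3  [with Score=5, Study=3]  = -3
Recall = -2Study + 2Mood + 3  [with Study=3, Mood=-3]  = -9
Grade = -Score + 2Recall + 3  [with Score=5, Recall=-9]  = -20

-20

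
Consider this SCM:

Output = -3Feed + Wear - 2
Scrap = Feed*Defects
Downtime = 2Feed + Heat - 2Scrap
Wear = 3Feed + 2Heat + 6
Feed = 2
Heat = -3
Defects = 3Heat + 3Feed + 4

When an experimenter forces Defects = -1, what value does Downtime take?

The intervention breaks the incoming arrows to Defects: Defects = 3Heat + 3Feed + 4 no longer applies, and Defects = -1.
Scrap = Feed*Defects  [with Feed=2, Defects=-1]  = -2
Downtime = 2Feed + Heat - 2Scrap  [with Feed=2, Heat=-3, Scrap=-2]  = 5

5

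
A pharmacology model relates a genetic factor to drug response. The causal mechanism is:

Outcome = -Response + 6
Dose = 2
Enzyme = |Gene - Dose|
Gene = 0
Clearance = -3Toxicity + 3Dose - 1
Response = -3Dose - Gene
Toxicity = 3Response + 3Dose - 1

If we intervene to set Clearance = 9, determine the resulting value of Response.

do(Clearance=9) replaces the equation Clearance = -3Toxicity + 3Dose - 1 with the constant Clearance = 9.
No directed path runs from Clearance to Response, so Response keeps its natural value.
Response = -3Dose - Gene  [with Dose=2, Gene=0]  = -6

-6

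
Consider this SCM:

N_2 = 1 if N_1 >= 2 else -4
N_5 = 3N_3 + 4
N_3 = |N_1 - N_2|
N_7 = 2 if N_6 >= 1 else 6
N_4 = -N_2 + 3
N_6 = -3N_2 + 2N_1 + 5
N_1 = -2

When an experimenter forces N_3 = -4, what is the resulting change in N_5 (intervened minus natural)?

-18

do(N_3=-4) replaces the equation N_3 = |N_1 - N_2| with the constant N_3 = -4.
N_5 = 3N_3 + 4  [with N_3=-4]  = -8
Without intervention: N_2 = 1 if N_1 >= 2 else -4  [with N_1=-2]  = -4; N_3 = |N_1 - N_2|  [with N_1=-2, N_2=-4]  = 2; N_5 = 3N_3 + 4  [with N_3=2]  = 10.
Change = -8 − 10 = -18.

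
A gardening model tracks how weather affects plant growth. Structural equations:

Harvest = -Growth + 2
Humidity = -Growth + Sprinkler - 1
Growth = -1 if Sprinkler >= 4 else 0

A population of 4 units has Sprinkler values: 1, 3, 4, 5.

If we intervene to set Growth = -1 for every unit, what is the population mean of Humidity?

Under do(Growth=-1), Growth's equation is replaced by Growth=-1 for every unit. Per-unit Humidity: 1, 3, 4, 5. Mean = 3.25.

3.25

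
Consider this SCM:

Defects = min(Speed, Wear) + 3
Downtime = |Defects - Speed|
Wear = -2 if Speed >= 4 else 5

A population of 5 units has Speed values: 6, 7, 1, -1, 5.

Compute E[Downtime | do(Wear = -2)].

The intervention sets Wear=-2 in all 5 units regardless of Speed. Recomputing Downtime per unit gives 5, 6, 0, 2, 4; average 3.4.

3.4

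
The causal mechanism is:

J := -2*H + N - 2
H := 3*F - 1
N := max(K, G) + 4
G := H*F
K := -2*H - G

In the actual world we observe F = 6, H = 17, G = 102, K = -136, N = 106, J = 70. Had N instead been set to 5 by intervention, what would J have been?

The intervention breaks the incoming arrows to N: N := max(K, G) + 4 no longer applies, and N = 5.
H = 3*F - 1  [with F=6]  = 17
J = -2*H + N - 2  [with H=17, N=5]  = -31

-31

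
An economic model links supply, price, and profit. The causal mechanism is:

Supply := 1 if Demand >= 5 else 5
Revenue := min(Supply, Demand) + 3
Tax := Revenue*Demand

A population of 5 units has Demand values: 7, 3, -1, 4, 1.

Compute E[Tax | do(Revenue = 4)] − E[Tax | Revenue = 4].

-4.8

do(Revenue=4) breaks Revenue's dependence on Demand. With Revenue=4 fixed, Tax across the units is 28, 12, -4, 16, 4, mean 11.2.
Conditioning on Revenue=4 selects the 2 unit(s) with Demand ∈ {7, 1}. Their Tax values: 28, 4. Mean = 16.
Difference = 11.2 − 16 = -4.8.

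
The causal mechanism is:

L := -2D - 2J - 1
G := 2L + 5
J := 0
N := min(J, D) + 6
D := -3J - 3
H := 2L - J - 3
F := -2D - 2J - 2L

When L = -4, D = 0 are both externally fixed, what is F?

Setting L = -4, D = 0 by intervention discards those variables' equations.
F = -2D - 2J - 2L  [with D=0, J=0, L=-4]  = 8

8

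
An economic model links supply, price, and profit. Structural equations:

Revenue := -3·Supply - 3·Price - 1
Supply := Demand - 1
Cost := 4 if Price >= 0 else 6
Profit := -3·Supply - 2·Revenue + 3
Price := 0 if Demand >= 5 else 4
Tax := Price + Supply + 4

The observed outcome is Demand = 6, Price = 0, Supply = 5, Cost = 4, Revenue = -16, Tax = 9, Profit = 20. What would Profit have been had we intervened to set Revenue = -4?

Under do(Revenue=-4), the mechanism Revenue := -3·Supply - 3·Price - 1 is discarded; Revenue is fixed at -4.
Supply = Demand - 1  [with Demand=6]  = 5
Profit = -3·Supply - 2·Revenue + 3  [with Supply=5, Revenue=-4]  = -4

-4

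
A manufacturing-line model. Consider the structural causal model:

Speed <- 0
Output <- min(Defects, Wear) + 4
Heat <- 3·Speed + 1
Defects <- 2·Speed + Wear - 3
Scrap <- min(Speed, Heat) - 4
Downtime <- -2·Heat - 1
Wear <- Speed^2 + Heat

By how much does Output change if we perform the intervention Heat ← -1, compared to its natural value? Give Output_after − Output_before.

-2

Under do(Heat=-1), the mechanism Heat <- 3·Speed + 1 is discarded; Heat is fixed at -1.
Wear = Speed^2 + Heat  [with Speed=0, Heat=-1]  = -1
Defects = 2·Speed + Wear - 3  [with Speed=0, Wear=-1]  = -4
Output = min(Defects, Wear) + 4  [with Defects=-4, Wear=-1]  = 0
Without intervention: Heat = 3·Speed + 1  [with Speed=0]  = 1; Wear = Speed^2 + Heat  [with Speed=0, Heat=1]  = 1; Defects = 2·Speed + Wear - 3  [with Speed=0, Wear=1]  = -2; Output = min(Defects, Wear) + 4  [with Defects=-2, Wear=1]  = 2.
Change = 0 − 2 = -2.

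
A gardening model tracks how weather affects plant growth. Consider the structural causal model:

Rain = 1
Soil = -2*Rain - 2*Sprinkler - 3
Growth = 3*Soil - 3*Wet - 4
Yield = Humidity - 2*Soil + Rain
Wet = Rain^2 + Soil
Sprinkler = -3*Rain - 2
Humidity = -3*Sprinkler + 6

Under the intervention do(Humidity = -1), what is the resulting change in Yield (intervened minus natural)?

-22

Intervening sets Humidity = -1 and removes its equation (Humidity = -3*Sprinkler + 6).
Sprinkler = -3*Rain - 2  [with Rain=1]  = -5
Soil = -2*Rain - 2*Sprinkler - 3  [with Rain=1, Sprinkler=-5]  = 5
Yield = Humidity - 2*Soil + Rain  [with Humidity=-1, Soil=5, Rain=1]  = -10
Without intervention: Sprinkler = -3*Rain - 2  [with Rain=1]  = -5; Soil = -2*Rain - 2*Sprinkler - 3  [with Rain=1, Sprinkler=-5]  = 5; Humidity = -3*Sprinkler + 6  [with Sprinkler=-5]  = 21; Yield = Humidity - 2*Soil + Rain  [with Humidity=21, Soil=5, Rain=1]  = 12.
Change = -10 − 12 = -22.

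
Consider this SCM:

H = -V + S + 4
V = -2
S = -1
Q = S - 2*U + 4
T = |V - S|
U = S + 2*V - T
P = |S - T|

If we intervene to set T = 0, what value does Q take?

do(T=0) replaces the equation T = |V - S| with the constant T = 0.
U = S + 2*V - T  [with S=-1, V=-2, T=0]  = -5
Q = S - 2*U + 4  [with S=-1, U=-5]  = 13

13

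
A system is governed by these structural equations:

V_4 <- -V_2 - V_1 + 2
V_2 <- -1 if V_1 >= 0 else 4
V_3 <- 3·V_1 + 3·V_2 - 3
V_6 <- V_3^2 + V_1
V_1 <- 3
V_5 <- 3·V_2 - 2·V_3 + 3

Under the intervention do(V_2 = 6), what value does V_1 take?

3

Under do(V_2=6), the mechanism V_2 <- -1 if V_1 >= 0 else 4 is discarded; V_2 is fixed at 6.
V_1 is not downstream of the intervention, so its value is determined by the original equations.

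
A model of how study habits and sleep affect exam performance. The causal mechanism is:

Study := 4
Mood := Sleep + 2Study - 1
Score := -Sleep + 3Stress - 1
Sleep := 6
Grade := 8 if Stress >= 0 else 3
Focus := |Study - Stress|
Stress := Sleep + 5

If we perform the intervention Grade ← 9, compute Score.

26

The intervention breaks the incoming arrows to Grade: Grade := 8 if Stress >= 0 else 3 no longer applies, and Grade = 9.
Score is not downstream of the intervention, so its value is determined by the original equations.
Stress = Sleep + 5  [with Sleep=6]  = 11
Score = -Sleep + 3Stress - 1  [with Sleep=6, Stress=11]  = 26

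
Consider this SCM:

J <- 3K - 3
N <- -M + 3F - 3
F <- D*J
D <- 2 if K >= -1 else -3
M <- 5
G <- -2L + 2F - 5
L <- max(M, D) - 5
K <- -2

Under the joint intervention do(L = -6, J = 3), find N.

-35

Setting L = -6, J = 3 by intervention discards those variables' equations.
D = 2 if K >= -1 else -3  [with K=-2]  = -3
F = D*J  [with D=-3, J=3]  = -9
N = -M + 3F - 3  [with M=5, F=-9]  = -35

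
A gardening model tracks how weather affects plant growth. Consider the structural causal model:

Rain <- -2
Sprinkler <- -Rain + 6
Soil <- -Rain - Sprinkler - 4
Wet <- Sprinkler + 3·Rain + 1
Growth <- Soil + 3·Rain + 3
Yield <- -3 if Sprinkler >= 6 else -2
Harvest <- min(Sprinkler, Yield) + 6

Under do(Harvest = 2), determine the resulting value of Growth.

-13

The intervention breaks the incoming arrows to Harvest: Harvest <- min(Sprinkler, Yield) + 6 no longer applies, and Harvest = 2.
Growth is not downstream of the intervention, so its value is determined by the original equations.
Sprinkler = -Rain + 6  [with Rain=-2]  = 8
Soil = -Rain - Sprinkler - 4  [with Rain=-2, Sprinkler=8]  = -10
Growth = Soil + 3·Rain + 3  [with Soil=-10, Rain=-2]  = -13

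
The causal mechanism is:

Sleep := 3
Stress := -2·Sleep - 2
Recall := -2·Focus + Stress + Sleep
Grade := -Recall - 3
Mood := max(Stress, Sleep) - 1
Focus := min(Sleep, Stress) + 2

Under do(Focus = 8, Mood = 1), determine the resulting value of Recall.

-21

Setting Focus = 8, Mood = 1 by intervention discards those variables' equations.
Stress = -2·Sleep - 2  [with Sleep=3]  = -8
Recall = -2·Focus + Stress + Sleep  [with Focus=8, Stress=-8, Sleep=3]  = -21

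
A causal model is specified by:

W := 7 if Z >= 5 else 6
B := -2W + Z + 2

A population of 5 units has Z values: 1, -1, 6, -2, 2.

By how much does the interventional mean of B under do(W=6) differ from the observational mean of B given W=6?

The intervention sets W=6 in all 5 units regardless of Z. Recomputing B per unit gives -9, -11, -4, -12, -8; average -8.8.
Observing W=6 restricts to units where W's equation naturally yields 6: Z ∈ {1, -1, -2, 2}. In that subpopulation B = -9, -11, -12, -8, mean -10.
Difference = -8.8 − (-10) = 1.2.

1.2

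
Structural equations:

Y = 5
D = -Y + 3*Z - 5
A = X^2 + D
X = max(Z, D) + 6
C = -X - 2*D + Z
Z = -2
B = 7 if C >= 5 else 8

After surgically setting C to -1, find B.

Intervening sets C = -1 and removes its equation (C = -X - 2*D + Z).
B = 7 if C >= 5 else 8  [with C=-1]  = 8

8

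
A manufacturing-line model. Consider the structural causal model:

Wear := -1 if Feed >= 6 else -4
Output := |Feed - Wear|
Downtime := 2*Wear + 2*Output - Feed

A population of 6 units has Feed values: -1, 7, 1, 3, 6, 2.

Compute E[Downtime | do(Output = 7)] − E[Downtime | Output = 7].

Every unit gets Output=7 under the intervention. Downtime values become 7, 5, 5, 3, 6, 4; E[Downtime|do(Output=7)] = 5.
E[Downtime|Output=7] averages over only the 2 units with Output=7 (Feed = 3, 6): Downtime = 3, 6, mean 4.5.
Difference = 5 − 4.5 = 0.5.

0.5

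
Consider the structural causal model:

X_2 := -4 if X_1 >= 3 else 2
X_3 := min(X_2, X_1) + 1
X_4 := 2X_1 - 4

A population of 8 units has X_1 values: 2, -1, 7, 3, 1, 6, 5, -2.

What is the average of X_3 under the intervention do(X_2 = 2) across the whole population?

do(X_2=2) breaks X_2's dependence on X_1. With X_2=2 fixed, X_3 across the units is 3, 0, 3, 3, 2, 3, 3, -1, mean 2.

2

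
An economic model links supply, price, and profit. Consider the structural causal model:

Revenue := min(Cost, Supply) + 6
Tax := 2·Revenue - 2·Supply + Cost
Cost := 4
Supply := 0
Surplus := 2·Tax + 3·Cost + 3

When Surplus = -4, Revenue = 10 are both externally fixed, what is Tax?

24

Under do(Surplus = -4, Revenue = 10), each intervened variable's structural equation is replaced by its fixed value.
Tax = 2·Revenue - 2·Supply + Cost  [with Revenue=10, Supply=0, Cost=4]  = 24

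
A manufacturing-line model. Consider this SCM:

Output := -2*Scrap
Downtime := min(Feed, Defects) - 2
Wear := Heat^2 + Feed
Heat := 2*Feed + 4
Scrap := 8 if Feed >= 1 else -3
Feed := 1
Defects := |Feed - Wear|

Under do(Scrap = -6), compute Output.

12

The intervention breaks the incoming arrows to Scrap: Scrap := 8 if Feed >= 1 else -3 no longer applies, and Scrap = -6.
Output = -2*Scrap  [with Scrap=-6]  = 12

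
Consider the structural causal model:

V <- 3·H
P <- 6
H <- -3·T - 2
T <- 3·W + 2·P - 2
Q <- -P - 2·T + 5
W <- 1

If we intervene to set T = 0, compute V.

-6

The intervention breaks the incoming arrows to T: T <- 3·W + 2·P - 2 no longer applies, and T = 0.
H = -3·T - 2  [with T=0]  = -2
V = 3·H  [with H=-2]  = -6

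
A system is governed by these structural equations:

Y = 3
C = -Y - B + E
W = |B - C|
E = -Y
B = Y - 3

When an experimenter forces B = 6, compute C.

-12

The intervention breaks the incoming arrows to B: B = Y - 3 no longer applies, and B = 6.
E = -Y  [with Y=3]  = -3
C = -Y - B + E  [with Y=3, B=6, E=-3]  = -12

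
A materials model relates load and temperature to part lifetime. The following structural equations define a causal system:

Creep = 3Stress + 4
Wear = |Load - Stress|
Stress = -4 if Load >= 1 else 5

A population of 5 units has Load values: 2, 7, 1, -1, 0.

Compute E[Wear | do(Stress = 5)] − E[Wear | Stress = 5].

-1.5

do(Stress=5) breaks Stress's dependence on Load. With Stress=5 fixed, Wear across the units is 3, 2, 4, 6, 5, mean 4.
E[Wear|Stress=5] averages over only the 2 units with Stress=5 (Load = -1, 0): Wear = 6, 5, mean 5.5.
Difference = 4 − 5.5 = -1.5.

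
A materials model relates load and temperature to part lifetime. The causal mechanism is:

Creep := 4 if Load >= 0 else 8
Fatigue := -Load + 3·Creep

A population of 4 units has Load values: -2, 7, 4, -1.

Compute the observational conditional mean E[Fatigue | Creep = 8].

25.5

E[Fatigue|Creep=8] averages over only the 2 units with Creep=8 (Load = -2, -1): Fatigue = 26, 25, mean 25.5.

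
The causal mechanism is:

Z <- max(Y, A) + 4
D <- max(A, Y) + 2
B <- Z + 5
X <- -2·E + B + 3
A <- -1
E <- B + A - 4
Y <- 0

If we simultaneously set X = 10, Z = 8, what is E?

Setting X = 10, Z = 8 by intervention discards those variables' equations.
B = Z + 5  [with Z=8]  = 13
E = B + A - 4  [with B=13, A=-1]  = 8

8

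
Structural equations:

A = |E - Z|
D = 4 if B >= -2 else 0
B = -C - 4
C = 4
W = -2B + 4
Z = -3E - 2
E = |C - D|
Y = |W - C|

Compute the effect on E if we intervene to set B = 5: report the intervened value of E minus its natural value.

-4

Under do(B=5), the mechanism B = -C - 4 is discarded; B is fixed at 5.
D = 4 if B >= -2 else 0  [with B=5]  = 4
E = |C - D|  [with C=4, D=4]  = 0
Without intervention: B = -C - 4  [with C=4]  = -8; D = 4 if B >= -2 else 0  [with B=-8]  = 0; E = |C - D|  [with C=4, D=0]  = 4.
Change = 0 − 4 = -4.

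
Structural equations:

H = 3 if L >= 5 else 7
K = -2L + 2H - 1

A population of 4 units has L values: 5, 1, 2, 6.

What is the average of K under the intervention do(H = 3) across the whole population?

The intervention sets H=3 in all 4 units regardless of L. Recomputing K per unit gives -5, 3, 1, -7; average -2.

-2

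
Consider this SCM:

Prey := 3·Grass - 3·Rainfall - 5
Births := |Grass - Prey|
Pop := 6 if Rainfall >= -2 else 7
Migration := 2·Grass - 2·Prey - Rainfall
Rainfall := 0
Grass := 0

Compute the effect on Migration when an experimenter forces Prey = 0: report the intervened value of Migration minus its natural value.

do(Prey=0) replaces the equation Prey := 3·Grass - 3·Rainfall - 5 with the constant Prey = 0.
Migration = 2·Grass - 2·Prey - Rainfall  [with Grass=0, Prey=0, Rainfall=0]  = 0
Without intervention: Prey = 3·Grass - 3·Rainfall - 5  [with Grass=0, Rainfall=0]  = -5; Migration = 2·Grass - 2·Prey - Rainfall  [with Grass=0, Prey=-5, Rainfall=0]  = 10.
Change = 0 − 10 = -10.

-10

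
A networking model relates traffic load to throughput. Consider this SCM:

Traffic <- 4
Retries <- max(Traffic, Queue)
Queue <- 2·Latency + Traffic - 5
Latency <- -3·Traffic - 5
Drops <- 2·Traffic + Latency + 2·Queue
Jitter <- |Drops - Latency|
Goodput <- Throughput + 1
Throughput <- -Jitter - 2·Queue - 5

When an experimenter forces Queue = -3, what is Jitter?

The intervention breaks the incoming arrows to Queue: Queue <- 2·Latency + Traffic - 5 no longer applies, and Queue = -3.
Latency = -3·Traffic - 5  [with Traffic=4]  = -17
Drops = 2·Traffic + Latency + 2·Queue  [with Traffic=4, Latency=-17, Queue=-3]  = -15
Jitter = |Drops - Latency|  [with Drops=-15, Latency=-17]  = 2

2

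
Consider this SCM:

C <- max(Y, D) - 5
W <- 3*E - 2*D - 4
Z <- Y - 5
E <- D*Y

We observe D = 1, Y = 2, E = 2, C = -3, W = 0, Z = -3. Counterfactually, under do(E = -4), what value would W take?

do(E=-4) replaces the equation E <- D*Y with the constant E = -4.
W = 3*E - 2*D - 4  [with E=-4, D=1]  = -18

-18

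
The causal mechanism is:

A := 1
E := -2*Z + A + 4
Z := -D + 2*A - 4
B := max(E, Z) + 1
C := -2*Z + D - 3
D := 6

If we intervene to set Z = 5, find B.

6

The intervention breaks the incoming arrows to Z: Z := -D + 2*A - 4 no longer applies, and Z = 5.
E = -2*Z + A + 4  [with Z=5, A=1]  = -5
B = max(E, Z) + 1  [with E=-5, Z=5]  = 6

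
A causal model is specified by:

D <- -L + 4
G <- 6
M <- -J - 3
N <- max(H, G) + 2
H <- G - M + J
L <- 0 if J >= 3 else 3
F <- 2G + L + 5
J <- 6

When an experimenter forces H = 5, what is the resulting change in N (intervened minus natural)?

-15

Under do(H=5), the mechanism H <- G - M + J is discarded; H is fixed at 5.
N = max(H, G) + 2  [with H=5, G=6]  = 8
Without intervention: M = -J - 3  [with J=6]  = -9; H = G - M + J  [with G=6, M=-9, J=6]  = 21; N = max(H, G) + 2  [with H=21, G=6]  = 23.
Change = 8 − 23 = -15.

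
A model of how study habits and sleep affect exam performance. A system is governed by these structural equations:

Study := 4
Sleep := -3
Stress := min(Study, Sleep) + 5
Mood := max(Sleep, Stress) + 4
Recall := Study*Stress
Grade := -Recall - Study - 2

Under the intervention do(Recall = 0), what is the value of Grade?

-6

The intervention breaks the incoming arrows to Recall: Recall := Study*Stress no longer applies, and Recall = 0.
Grade = -Recall - Study - 2  [with Recall=0, Study=4]  = -6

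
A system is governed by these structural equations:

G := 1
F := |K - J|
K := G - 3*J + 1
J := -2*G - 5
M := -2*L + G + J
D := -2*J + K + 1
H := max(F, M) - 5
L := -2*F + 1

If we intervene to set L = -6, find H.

25

do(L=-6) replaces the equation L := -2*F + 1 with the constant L = -6.
J = -2*G - 5  [with G=1]  = -7
K = G - 3*J + 1  [with G=1, J=-7]  = 23
F = |K - J|  [with K=23, J=-7]  = 30
M = -2*L + G + J  [with L=-6, G=1, J=-7]  = 6
H = max(F, M) - 5  [with F=30, M=6]  = 25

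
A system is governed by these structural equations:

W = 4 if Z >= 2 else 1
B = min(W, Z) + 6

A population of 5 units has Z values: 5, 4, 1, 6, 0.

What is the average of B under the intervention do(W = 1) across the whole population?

6.8

Under do(W=1), W's equation is replaced by W=1 for every unit. Per-unit B: 7, 7, 7, 7, 6. Mean = 6.8.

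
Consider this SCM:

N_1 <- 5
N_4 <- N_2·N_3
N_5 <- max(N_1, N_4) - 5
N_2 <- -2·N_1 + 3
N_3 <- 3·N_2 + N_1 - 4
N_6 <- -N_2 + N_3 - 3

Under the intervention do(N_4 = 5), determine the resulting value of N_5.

Intervening sets N_4 = 5 and removes its equation (N_4 <- N_2·N_3).
N_5 = max(N_1, N_4) - 5  [with N_1=5, N_4=5]  = 0

0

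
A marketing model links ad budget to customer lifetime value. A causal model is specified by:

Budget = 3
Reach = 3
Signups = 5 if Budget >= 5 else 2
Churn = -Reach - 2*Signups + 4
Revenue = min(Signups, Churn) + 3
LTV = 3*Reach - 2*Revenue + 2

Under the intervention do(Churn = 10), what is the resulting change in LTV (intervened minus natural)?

Under do(Churn=10), the mechanism Churn = -Reach - 2*Signups + 4 is discarded; Churn is fixed at 10.
Signups = 5 if Budget >= 5 else 2  [with Budget=3]  = 2
Revenue = min(Signups, Churn) + 3  [with Signups=2, Churn=10]  = 5
LTV = 3*Reach - 2*Revenue + 2  [with Reach=3, Revenue=5]  = 1
Without intervention: Signups = 5 if Budget >= 5 else 2  [with Budget=3]  = 2; Churn = -Reach - 2*Signups + 4  [with Reach=3, Signups=2]  = -3; Revenue = min(Signups, Churn) + 3  [with Signups=2, Churn=-3]  = 0; LTV = 3*Reach - 2*Revenue + 2  [with Reach=3, Revenue=0]  = 11.
Change = 1 − 11 = -10.

-10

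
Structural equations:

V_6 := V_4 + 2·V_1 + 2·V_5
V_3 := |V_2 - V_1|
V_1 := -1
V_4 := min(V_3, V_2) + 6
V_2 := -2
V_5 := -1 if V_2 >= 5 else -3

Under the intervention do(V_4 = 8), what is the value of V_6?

0

Under do(V_4=8), the mechanism V_4 := min(V_3, V_2) + 6 is discarded; V_4 is fixed at 8.
V_5 = -1 if V_2 >= 5 else -3  [with V_2=-2]  = -3
V_6 = V_4 + 2·V_1 + 2·V_5  [with V_4=8, V_1=-1, V_5=-3]  = 0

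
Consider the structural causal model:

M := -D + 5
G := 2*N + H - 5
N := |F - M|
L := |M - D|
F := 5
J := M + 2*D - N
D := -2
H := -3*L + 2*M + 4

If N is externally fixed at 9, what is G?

4

The intervention breaks the incoming arrows to N: N := |F - M| no longer applies, and N = 9.
M = -D + 5  [with D=-2]  = 7
L = |M - D|  [with M=7, D=-2]  = 9
H = -3*L + 2*M + 4  [with L=9, M=7]  = -9
G = 2*N + H - 5  [with N=9, H=-9]  = 4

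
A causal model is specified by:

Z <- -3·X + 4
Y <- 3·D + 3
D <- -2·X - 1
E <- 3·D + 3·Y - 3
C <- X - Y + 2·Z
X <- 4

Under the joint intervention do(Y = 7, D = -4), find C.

-19

The joint intervention fixes Y = 7, D = -4, removing each variable's own equation.
Z = -3·X + 4  [with X=4]  = -8
C = X - Y + 2·Z  [with X=4, Y=7, Z=-8]  = -19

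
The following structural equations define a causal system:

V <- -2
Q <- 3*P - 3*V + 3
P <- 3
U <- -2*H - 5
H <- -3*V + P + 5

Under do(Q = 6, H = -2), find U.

-1

Setting Q = 6, H = -2 by intervention discards those variables' equations.
U = -2*H - 5  [with H=-2]  = -1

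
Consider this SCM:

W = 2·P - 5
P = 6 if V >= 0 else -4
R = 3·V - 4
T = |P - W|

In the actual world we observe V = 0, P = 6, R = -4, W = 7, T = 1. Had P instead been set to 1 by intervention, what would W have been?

Under do(P=1), the mechanism P = 6 if V >= 0 else -4 is discarded; P is fixed at 1.
W = 2·P - 5  [with P=1]  = -3

-3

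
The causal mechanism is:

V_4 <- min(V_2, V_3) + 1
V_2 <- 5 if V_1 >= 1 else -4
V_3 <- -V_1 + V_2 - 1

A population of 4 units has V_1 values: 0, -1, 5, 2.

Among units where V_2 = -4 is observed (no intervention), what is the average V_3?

Observing V_2=-4 restricts to units where V_2's equation naturally yields -4: V_1 ∈ {0, -1}. In that subpopulation V_3 = -5, -4, mean -4.5.

-4.5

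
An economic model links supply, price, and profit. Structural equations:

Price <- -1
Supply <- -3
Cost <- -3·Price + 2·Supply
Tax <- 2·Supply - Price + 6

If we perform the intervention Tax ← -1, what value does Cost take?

-3

Under do(Tax=-1), the mechanism Tax <- 2·Supply - Price + 6 is discarded; Tax is fixed at -1.
Since Cost is not a descendant of the intervened variable, it is unaffected.
Cost = -3·Price + 2·Supply  [with Price=-1, Supply=-3]  = -3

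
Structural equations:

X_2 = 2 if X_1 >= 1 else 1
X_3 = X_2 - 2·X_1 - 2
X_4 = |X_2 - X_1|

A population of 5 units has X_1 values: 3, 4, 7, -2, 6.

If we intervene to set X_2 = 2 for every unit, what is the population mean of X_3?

-7.2

do(X_2=2) breaks X_2's dependence on X_1. With X_2=2 fixed, X_3 across the units is -6, -8, -14, 4, -12, mean -7.2.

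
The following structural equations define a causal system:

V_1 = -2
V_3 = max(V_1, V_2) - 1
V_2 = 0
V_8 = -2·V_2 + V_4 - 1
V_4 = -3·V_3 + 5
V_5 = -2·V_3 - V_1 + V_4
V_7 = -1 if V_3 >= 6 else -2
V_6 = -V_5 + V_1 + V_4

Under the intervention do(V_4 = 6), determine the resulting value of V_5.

10

Intervening sets V_4 = 6 and removes its equation (V_4 = -3·V_3 + 5).
V_3 = max(V_1, V_2) - 1  [with V_1=-2, V_2=0]  = -1
V_5 = -2·V_3 - V_1 + V_4  [with V_3=-1, V_1=-2, V_4=6]  = 10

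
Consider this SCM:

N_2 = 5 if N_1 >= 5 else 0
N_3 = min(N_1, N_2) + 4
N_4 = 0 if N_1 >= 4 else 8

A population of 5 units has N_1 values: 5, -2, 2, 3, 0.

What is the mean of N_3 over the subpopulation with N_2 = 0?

Conditioning on N_2=0 selects the 4 unit(s) with N_1 ∈ {-2, 2, 3, 0}. Their N_3 values: 2, 4, 4, 4. Mean = 3.5.

3.5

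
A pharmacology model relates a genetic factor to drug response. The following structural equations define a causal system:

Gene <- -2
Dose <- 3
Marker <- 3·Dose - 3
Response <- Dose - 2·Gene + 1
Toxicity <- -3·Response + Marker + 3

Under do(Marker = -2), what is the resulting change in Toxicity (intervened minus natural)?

-8

do(Marker=-2) replaces the equation Marker <- 3·Dose - 3 with the constant Marker = -2.
Response = Dose - 2·Gene + 1  [with Dose=3, Gene=-2]  = 8
Toxicity = -3·Response + Marker + 3  [with Response=8, Marker=-2]  = -23
Without intervention: Marker = 3·Dose - 3  [with Dose=3]  = 6; Response = Dose - 2·Gene + 1  [with Dose=3, Gene=-2]  = 8; Toxicity = -3·Response + Marker + 3  [with Response=8, Marker=6]  = -15.
Change = -23 − (-15) = -8.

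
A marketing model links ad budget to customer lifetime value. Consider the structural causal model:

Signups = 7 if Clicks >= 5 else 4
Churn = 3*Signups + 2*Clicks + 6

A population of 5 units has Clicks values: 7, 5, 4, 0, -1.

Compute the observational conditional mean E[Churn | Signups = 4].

E[Churn|Signups=4] averages over only the 3 units with Signups=4 (Clicks = 4, 0, -1): Churn = 26, 18, 16, mean 20.

20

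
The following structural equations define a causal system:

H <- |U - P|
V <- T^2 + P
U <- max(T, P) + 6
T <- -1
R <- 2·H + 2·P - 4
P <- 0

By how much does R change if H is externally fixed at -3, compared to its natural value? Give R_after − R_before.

Under do(H=-3), the mechanism H <- |U - P| is discarded; H is fixed at -3.
R = 2·H + 2·P - 4  [with H=-3, P=0]  = -10
Without intervention: U = max(T, P) + 6  [with T=-1, P=0]  = 6; H = |U - P|  [with U=6, P=0]  = 6; R = 2·H + 2·P - 4  [with H=6, P=0]  = 8.
Change = -10 − 8 = -18.

-18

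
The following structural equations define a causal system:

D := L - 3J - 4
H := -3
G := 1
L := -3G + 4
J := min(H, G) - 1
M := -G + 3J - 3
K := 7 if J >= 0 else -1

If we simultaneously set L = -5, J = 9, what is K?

Under do(L = -5, J = 9), each intervened variable's structural equation is replaced by its fixed value.
K = 7 if J >= 0 else -1  [with J=9]  = 7

7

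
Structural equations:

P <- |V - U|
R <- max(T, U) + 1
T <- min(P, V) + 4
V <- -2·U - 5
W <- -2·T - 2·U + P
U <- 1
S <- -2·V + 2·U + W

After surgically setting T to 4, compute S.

The intervention breaks the incoming arrows to T: T <- min(P, V) + 4 no longer applies, and T = 4.
V = -2·U - 5  [with U=1]  = -7
P = |V - U|  [with V=-7, U=1]  = 8
W = -2·T - 2·U + P  [with T=4, U=1, P=8]  = -2
S = -2·V + 2·U + W  [with V=-7, U=1, W=-2]  = 14

14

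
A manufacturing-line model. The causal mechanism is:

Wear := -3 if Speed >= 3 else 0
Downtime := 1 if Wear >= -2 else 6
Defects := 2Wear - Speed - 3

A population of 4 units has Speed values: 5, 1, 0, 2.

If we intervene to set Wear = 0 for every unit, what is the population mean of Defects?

-5

Every unit gets Wear=0 under the intervention. Defects values become -8, -4, -3, -5; E[Defects|do(Wear=0)] = -5.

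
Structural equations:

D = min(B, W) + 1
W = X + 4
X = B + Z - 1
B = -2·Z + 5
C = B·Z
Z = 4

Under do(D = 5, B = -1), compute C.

Under do(D = 5, B = -1), each intervened variable's structural equation is replaced by its fixed value.
C = B·Z  [with B=-1, Z=4]  = -4

-4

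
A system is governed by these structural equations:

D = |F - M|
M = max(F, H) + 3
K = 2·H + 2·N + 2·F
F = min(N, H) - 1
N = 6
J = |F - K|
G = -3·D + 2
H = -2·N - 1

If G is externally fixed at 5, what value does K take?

-42

The intervention breaks the incoming arrows to G: G = -3·D + 2 no longer applies, and G = 5.
Since K is not a descendant of the intervened variable, it is unaffected.
H = -2·N - 1  [with N=6]  = -13
F = min(N, H) - 1  [with N=6, H=-13]  = -14
K = 2·H + 2·N + 2·F  [with H=-13, N=6, F=-14]  = -42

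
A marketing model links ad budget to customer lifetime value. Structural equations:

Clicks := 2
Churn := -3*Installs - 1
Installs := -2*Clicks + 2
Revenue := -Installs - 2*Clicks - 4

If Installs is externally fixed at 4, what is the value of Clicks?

Under do(Installs=4), the mechanism Installs := -2*Clicks + 2 is discarded; Installs is fixed at 4.
Clicks is not downstream of the intervention, so its value is determined by the original equations.

2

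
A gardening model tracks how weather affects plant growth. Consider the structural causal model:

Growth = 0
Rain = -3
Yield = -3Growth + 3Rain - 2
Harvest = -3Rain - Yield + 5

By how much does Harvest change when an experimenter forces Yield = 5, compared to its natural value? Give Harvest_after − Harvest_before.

The intervention breaks the incoming arrows to Yield: Yield = -3Growth + 3Rain - 2 no longer applies, and Yield = 5.
Harvest = -3Rain - Yield + 5  [with Rain=-3, Yield=5]  = 9
Without intervention: Yield = -3Growth + 3Rain - 2  [with Growth=0, Rain=-3]  = -11; Harvest = -3Rain - Yield + 5  [with Rain=-3, Yield=-11]  = 25.
Change = 9 − 25 = -16.

-16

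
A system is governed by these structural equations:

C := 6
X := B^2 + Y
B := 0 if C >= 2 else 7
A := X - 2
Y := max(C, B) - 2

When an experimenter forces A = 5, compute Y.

do(A=5) replaces the equation A := X - 2 with the constant A = 5.
Y is not downstream of the intervention, so its value is determined by the original equations.
B = 0 if C >= 2 else 7  [with C=6]  = 0
Y = max(C, B) - 2  [with C=6, B=0]  = 4

4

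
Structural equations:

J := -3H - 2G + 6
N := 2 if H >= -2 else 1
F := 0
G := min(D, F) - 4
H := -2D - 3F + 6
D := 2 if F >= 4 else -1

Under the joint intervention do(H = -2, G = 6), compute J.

0

Setting H = -2, G = 6 by intervention discards those variables' equations.
J = -3H - 2G + 6  [with H=-2, G=6]  = 0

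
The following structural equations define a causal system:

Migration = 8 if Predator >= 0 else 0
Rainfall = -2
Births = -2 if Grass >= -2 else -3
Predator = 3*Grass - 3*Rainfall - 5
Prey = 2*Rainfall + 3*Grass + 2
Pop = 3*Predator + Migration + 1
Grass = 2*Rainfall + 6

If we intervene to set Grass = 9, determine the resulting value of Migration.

Under do(Grass=9), the mechanism Grass = 2*Rainfall + 6 is discarded; Grass is fixed at 9.
Predator = 3*Grass - 3*Rainfall - 5  [with Grass=9, Rainfall=-2]  = 28
Migration = 8 if Predator >= 0 else 0  [with Predator=28]  = 8

8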